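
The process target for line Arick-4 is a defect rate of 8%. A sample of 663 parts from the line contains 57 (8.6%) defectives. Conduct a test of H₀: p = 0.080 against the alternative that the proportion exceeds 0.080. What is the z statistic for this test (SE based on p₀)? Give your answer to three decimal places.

z = 0.567

p̂ = 57/663 = 0.085973.
Under H₀, SE = √(0.08·0.92/663) = √(0.000111011) = 0.010536.
z = (0.085973 − 0.08)/0.010536 = 0.005973/0.010536 = 0.567.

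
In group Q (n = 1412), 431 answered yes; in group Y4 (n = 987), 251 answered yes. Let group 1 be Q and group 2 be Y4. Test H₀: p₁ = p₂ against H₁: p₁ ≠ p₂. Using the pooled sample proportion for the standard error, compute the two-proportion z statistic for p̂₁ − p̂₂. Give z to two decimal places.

z = 2.72

p̂₁ = 431/1412 = 0.3052, p̂₂ = 251/987 = 0.2543.
Pooled p̂ = (431+251)/(1412+987) = 682/2399 = 0.2843.
SE = √(p̂(1−p̂)(1/n₁+1/n₂)) = √(0.2843·0.7157·0.00172139) = √(0.000350246) = 0.0187.
z = (0.3052 − 0.2543)/0.0187 = 0.0509/0.0187 = 2.72.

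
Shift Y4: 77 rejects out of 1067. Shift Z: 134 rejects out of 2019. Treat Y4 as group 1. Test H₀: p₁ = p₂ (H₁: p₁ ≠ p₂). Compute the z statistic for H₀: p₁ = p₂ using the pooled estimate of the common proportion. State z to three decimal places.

z = 0.607

p̂₁ = 77/1067 ≈ 0.072165, p̂₂ = 134/2019 ≈ 0.066369.
Pooled p̂ = (77+134)/(1067+2019) = 211/3086 = 0.068373.
SE = √(0.0636984 × 0.0014325) = 0.009552.
z = (0.072165 − 0.066369)/0.009552 = 0.005796/0.009552 = 0.607.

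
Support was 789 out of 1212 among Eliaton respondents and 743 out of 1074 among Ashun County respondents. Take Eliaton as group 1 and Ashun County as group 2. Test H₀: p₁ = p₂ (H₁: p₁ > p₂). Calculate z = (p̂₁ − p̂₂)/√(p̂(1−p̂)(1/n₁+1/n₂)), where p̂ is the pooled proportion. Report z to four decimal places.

z = -2.0716

p̂₁ = 789/1212 ≈ 0.650990, p̂₂ = 743/1074 ≈ 0.691806.
Pooled p̂ = (789+743)/(1212+1074) = 1532/2286 = 0.670166.
SE = √(0.221043 × 0.00175618) = 0.019703.
z = (0.650990 − 0.691806)/0.019703 = -0.040816/0.019703 = -2.0716.
p-value = P(Z > -2.072) ≈ 0.9808.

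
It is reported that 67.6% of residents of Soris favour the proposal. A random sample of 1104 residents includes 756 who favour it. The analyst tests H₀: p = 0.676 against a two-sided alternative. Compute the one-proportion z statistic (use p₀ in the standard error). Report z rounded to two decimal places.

p̂ = 756/1104 ≈ 0.6848.
Under H₀, SE = √(0.676·0.324/1104) = √(0.000198391) = 0.0141.
z = (0.6848 − 0.676)/0.0141 = 0.0088/0.0141 = 0.62.

z = 0.62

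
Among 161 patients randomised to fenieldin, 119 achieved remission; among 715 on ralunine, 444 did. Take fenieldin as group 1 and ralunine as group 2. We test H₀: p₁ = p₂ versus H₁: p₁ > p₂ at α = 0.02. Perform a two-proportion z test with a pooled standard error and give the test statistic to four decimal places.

p̂₁ = 119/161 = 0.739130, p̂₂ = 444/715 = 0.620979.
Pooled p̂ = (119+444)/(161+715) = 563/876 = 0.642694.
SE = √(p̂(1−p̂)(1/n₁+1/n₂)) = √(0.642694·0.357306·0.00760978) = √(0.0017475) = 0.041803.
z = (0.739130 − 0.620979)/0.041803 = 0.118151/0.041803 = 2.8264.
p-value = P(Z > 2.826) ≈ 0.0024; since p < α = 0.02, reject H₀.

z = 2.8264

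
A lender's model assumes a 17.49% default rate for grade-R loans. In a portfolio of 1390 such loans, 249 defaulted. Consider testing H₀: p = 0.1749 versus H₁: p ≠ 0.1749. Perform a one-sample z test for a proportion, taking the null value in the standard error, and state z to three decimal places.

p̂ = 249/1390 = 0.17914.
Standard error under H₀: √(0.1749×0.8251/1390) = 0.01019.
z = (0.17914 − 0.1749)/0.01019 = 0.00424/0.01019 = 0.416.

z = 0.416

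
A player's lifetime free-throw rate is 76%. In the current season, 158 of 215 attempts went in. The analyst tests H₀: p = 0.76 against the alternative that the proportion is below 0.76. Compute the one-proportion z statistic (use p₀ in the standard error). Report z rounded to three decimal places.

p̂ = 158/215 ≈ 0.73488.
Under H₀, SE = √(0.76·0.24/215) = √(0.000848372) = 0.02913.
z = (0.73488 − 0.76)/0.02913 = -0.02512/0.02913 = -0.862.

z = -0.862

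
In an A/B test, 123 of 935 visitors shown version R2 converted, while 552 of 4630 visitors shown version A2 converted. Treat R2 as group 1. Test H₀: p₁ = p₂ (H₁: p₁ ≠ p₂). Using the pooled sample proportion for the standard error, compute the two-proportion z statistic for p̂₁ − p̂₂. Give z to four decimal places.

p̂₁ = 123/935 ≈ 0.1315508, p̂₂ = 552/4630 ≈ 0.1192225.
Pooled p̂ = (123+552)/(935+4630) = 675/5565 = 0.1212938.
SE = √(p̂(1−p̂)(1/n₁+1/n₂)) = √(0.1212938·0.8787062·0.0012855) = √(0.000137011) = 0.0117052.
z = (0.1315508 − 0.1192225)/0.0117052 = 0.0123283/0.0117052 = 1.0532.
p-value = 2·P(Z > 1.053) ≈ 0.2922.

z = 1.0532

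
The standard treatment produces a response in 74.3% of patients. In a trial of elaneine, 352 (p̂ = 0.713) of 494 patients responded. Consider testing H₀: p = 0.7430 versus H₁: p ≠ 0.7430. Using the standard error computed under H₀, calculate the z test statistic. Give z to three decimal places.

z = -1.549

p̂ = 352/494 = 0.71255.
Under H₀, SE = √(0.743·0.257/494) = √(0.00038654) = 0.01966.
z = (0.71255 − 0.743)/0.01966 = -0.03045/0.01966 = -1.549.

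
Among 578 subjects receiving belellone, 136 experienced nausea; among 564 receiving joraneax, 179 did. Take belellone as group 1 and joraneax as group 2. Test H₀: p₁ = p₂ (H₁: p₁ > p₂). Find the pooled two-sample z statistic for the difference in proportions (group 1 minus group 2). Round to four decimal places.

z = -3.1030

p̂₁ = 136/578 ≈ 0.2352941, p̂₂ = 179/564 ≈ 0.3173759.
Pooled p̂ = (136+179)/(578+564) = 315/1142 = 0.2758319.
SE = √(0.199749 × 0.00350315) = 0.0264528.
z = (0.2352941 − 0.3173759)/0.0264528 = -0.0820818/0.0264528 = -3.1030.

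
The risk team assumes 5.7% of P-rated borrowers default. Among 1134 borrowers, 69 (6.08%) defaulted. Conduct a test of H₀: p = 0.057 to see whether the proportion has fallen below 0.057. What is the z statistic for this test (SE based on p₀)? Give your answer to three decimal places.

z = 0.559

p̂ = 69/1134 = 0.060847.
Standard error under H₀: √(0.057×0.943/1134) = 0.006885.
z = (0.060847 − 0.057)/0.006885 = 0.003847/0.006885 = 0.559.
p-value = P(Z < 0.559) ≈ 0.7118.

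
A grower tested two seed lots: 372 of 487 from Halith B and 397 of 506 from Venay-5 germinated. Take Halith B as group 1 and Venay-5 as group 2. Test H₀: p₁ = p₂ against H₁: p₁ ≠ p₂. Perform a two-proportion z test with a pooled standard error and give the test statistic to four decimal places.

z = -0.7811

p̂₁ = 372/487 = 0.763860, p̂₂ = 397/506 = 0.784585.
Pooled p̂ = (372+397)/(487+506) = 769/993 = 0.774421.
SE = √(p̂(1−p̂)(1/n₁+1/n₂)) = √(0.774421·0.225579·0.00402967) = √(0.000703956) = 0.026532.
z = (0.763860 − 0.784585)/0.026532 = -0.020725/0.026532 = -0.7811.
p-value = 2·P(Z > 0.781) ≈ 0.4347.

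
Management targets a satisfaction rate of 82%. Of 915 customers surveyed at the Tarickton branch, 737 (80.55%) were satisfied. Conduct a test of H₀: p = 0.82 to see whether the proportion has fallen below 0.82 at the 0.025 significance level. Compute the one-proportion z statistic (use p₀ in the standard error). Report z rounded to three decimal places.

z = -1.144

p̂ = 737/915 = 0.805464.
SE = √(p₀(1−p₀)/n) = √(0.1476/915) = 0.012701.
z = (0.805464 − 0.82)/0.012701 = -0.014536/0.012701 = -1.144.
p-value = P(Z < -1.144) ≈ 0.1262. With α = 0.025, fail to reject H₀.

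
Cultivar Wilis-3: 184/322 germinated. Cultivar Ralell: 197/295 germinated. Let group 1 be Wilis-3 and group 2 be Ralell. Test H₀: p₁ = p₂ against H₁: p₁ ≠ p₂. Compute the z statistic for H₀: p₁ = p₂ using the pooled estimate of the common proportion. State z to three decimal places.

p̂₁ = 184/322 ≈ 0.57143, p̂₂ = 197/295 ≈ 0.66780.
Pooled p̂ = (184+197)/(322+295) = 381/617 = 0.61750.
SE = √(p̂(1−p̂)(1/n₁+1/n₂)) = √(0.61750·0.38250·0.00649542) = √(0.00153417) = 0.03917.
z = (0.57143 − 0.66780)/0.03917 = -0.09637/0.03917 = -2.460.
Two-sided p-value ≈ 2·Φ(−2.460) = 0.0139.

z = -2.460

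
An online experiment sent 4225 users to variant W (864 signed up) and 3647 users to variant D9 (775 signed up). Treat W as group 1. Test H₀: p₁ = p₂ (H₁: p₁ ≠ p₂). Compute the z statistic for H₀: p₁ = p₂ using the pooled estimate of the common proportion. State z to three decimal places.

p̂₁ = 864/4225 ≈ 0.204497, p̂₂ = 775/3647 ≈ 0.212503.
Pooled p̂ = (864+775)/(4225+3647) = 1639/7872 = 0.208206.
SE = √(p̂(1−p̂)(1/n₁+1/n₂)) = √(0.208206·0.791794·0.000510884) = √(8.42226e-05) = 0.009177.
z = (0.204497 − 0.212503)/0.009177 = -0.008006/0.009177 = -0.872.
Two-sided p-value ≈ 2·Φ(−0.872) = 0.3830.

z = -0.872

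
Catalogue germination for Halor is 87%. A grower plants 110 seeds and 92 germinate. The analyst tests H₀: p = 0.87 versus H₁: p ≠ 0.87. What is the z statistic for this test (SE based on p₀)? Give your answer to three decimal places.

z = -1.049

p̂ = 92/110 ≈ 0.83636.
Under H₀, SE = √(0.87·0.13/110) = √(0.00102818) = 0.03207.
z = (0.83636 − 0.87)/0.03207 = -0.03364/0.03207 = -1.049.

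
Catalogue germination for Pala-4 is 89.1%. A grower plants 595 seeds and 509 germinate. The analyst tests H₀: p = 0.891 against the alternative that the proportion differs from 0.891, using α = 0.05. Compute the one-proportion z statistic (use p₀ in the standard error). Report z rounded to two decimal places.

z = -2.78

p̂ = 509/595 = 0.85546.
Standard error under H₀: √(0.891×0.109/595) = 0.01278.
z = (0.85546 − 0.891)/0.01278 = -0.03554/0.01278 = -2.78.
Two-sided p-value ≈ 2·Φ(−2.782) = 0.0054; since p < α = 0.05, reject H₀.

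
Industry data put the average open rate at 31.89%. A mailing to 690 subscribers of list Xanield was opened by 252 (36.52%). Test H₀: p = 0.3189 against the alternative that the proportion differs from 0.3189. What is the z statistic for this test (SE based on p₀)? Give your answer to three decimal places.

z = 2.611

p̂ = 252/690 = 0.36522.
SE = √(p₀(1−p₀)/n) = √(0.2172/690) = 0.01774.
z = (0.36522 − 0.3189)/0.01774 = 0.04632/0.01774 = 2.611.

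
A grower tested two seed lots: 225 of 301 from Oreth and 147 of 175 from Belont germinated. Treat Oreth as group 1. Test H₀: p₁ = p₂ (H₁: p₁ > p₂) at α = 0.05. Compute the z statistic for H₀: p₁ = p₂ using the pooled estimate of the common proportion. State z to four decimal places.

p̂₁ = 225/301 = 0.747508, p̂₂ = 147/175 = 0.840000.
Pooled p̂ = (225+147)/(301+175) = 372/476 = 0.781513.
SE = √(p̂(1−p̂)(1/n₁+1/n₂)) = √(0.781513·0.218487·0.00903654) = √(0.001543) = 0.039281.
z = (0.747508 − 0.840000)/0.039281 = -0.092492/0.039281 = -2.3546.
p-value = P(Z > -2.355) ≈ 0.9907; since p > α = 0.05, fail to reject H₀.

z = -2.3546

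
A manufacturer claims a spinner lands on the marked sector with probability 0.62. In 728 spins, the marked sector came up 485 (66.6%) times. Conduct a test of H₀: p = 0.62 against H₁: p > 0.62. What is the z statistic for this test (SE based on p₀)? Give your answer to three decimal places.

p̂ = 485/728 ≈ 0.66621.
SE = √(p₀(1−p₀)/n) = √(0.2356/728) = 0.01799.
z = (0.66621 − 0.62)/0.01799 = 0.04621/0.01799 = 2.569.

z = 2.569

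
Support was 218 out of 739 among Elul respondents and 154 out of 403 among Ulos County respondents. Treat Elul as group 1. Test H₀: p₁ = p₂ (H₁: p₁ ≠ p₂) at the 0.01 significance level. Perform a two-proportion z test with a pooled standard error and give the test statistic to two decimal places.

p̂₁ = 218/739 = 0.2950, p̂₂ = 154/403 = 0.3821.
Pooled p̂ = (218+154)/(739+403) = 372/1142 = 0.3257.
SE = √(0.219635 × 0.00383457) = 0.0290.
z = (0.2950 − 0.3821)/0.0290 = -0.0871/0.0290 = -3.00.
p-value = 2·P(Z > 3.003) ≈ 0.0027. With α = 0.01, reject H₀.

z = -3.00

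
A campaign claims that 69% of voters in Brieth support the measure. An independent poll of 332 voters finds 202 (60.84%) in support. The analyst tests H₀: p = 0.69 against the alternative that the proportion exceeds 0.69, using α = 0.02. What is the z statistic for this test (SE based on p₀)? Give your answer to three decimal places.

p̂ = 202/332 ≈ 0.608434.
Standard error under H₀: √(0.69×0.31/332) = 0.025383.
z = (0.608434 − 0.69)/0.025383 = -0.081566/0.025383 = -3.213.
p-value = P(Z > -3.213) ≈ 0.9993; since p > α = 0.02, fail to reject H₀.

z = -3.213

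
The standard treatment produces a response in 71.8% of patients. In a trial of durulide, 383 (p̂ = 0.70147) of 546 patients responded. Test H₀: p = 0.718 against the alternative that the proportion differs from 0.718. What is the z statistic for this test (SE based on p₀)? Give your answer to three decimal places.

z = -0.859

p̂ = 383/546 ≈ 0.701465.
Under H₀, SE = √(0.718·0.282/546) = √(0.000370835) = 0.019257.
z = (0.701465 − 0.718)/0.019257 = -0.016535/0.019257 = -0.859.
Two-sided p-value ≈ 2·Φ(−0.859) = 0.3905.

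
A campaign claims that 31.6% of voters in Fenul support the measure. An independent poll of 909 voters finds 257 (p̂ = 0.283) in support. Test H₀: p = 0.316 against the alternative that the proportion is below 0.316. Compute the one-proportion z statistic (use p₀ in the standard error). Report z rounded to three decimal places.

p̂ = 257/909 ≈ 0.28273.
SE = √(p₀(1−p₀)/n) = √(0.21614/909) = 0.01542.
z = (0.28273 − 0.316)/0.01542 = -0.03327/0.01542 = -2.158.
p-value = P(Z < -2.158) ≈ 0.0155.

z = -2.158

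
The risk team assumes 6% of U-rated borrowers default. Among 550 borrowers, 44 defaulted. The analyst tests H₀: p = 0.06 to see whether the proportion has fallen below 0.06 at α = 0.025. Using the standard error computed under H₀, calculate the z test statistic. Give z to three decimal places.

p̂ = 44/550 ≈ 0.080000.
Under H₀, SE = √(0.06·0.94/550) = √(0.000102545) = 0.010126.
z = (0.080000 − 0.06)/0.010126 = 0.020000/0.010126 = 1.975.
p-value = P(Z < 1.975) ≈ 0.9759. With α = 0.025, fail to reject H₀.

z = 1.975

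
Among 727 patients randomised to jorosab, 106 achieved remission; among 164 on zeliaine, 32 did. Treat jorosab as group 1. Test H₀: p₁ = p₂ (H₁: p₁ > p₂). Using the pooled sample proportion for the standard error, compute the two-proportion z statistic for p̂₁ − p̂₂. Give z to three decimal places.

z = -1.577

p̂₁ = 106/727 ≈ 0.14580, p̂₂ = 32/164 ≈ 0.19512.
Pooled p̂ = (106+32)/(727+164) = 138/891 = 0.15488.
SE = √(0.130894 × 0.00747308) = 0.03128.
z = (0.14580 − 0.19512)/0.03128 = -0.04932/0.03128 = -1.577.
p-value = P(Z > -1.577) ≈ 0.9426.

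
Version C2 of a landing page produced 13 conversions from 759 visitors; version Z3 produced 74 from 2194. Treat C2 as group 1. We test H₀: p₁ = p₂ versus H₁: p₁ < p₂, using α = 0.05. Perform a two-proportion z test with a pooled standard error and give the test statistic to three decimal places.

p̂₁ = 13/759 = 0.01713, p̂₂ = 74/2194 = 0.03373.
Pooled p̂ = (13+74)/(759+2194) = 87/2953 = 0.02946.
SE = √(0.0285936 × 0.00177331) = 0.00712.
z = (0.01713 − 0.03373)/0.00712 = -0.01660/0.00712 = -2.331.
p-value = P(Z < -2.331) ≈ 0.0099, so at α = 0.05 we reject H₀.

z = -2.331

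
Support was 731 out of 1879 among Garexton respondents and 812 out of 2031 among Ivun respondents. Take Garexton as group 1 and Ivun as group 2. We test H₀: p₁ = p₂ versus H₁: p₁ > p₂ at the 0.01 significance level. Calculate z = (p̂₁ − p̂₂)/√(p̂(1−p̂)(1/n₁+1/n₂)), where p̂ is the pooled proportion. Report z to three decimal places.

z = -0.688

p̂₁ = 731/1879 = 0.38904, p̂₂ = 812/2031 = 0.39980.
Pooled p̂ = (731+812)/(1879+2031) = 1543/3910 = 0.39463.
SE = √(p̂(1−p̂)(1/n₁+1/n₂)) = √(0.39463·0.60537·0.00102457) = √(0.000244766) = 0.01564.
z = (0.38904 − 0.39980)/0.01564 = -0.01076/0.01564 = -0.688.
p-value = P(Z > -0.688) ≈ 0.7543. With α = 0.01, fail to reject H₀.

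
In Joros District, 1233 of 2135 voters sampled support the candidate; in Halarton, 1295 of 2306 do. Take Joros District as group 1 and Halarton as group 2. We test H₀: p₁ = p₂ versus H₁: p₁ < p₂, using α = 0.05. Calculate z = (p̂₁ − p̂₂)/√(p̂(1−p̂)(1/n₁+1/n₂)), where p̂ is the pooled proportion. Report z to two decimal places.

z = 1.07

p̂₁ = 1233/2135 ≈ 0.5775, p̂₂ = 1295/2306 ≈ 0.5616.
Pooled p̂ = (1233+1295)/(2135+2306) = 2528/4441 = 0.5692.
SE = √(p̂(1−p̂)(1/n₁+1/n₂)) = √(0.5692·0.4308·0.000902035) = √(0.000221184) = 0.0149.
z = (0.5775 − 0.5616)/0.0149 = 0.0159/0.0149 = 1.07.
p-value = P(Z < 1.072) ≈ 0.8581, so at α = 0.05 we fail to reject H₀.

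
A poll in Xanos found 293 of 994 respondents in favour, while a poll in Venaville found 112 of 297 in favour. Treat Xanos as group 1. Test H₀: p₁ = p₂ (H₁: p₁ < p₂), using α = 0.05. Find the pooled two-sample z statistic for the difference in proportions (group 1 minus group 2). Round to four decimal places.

p̂₁ = 293/994 ≈ 0.2947686, p̂₂ = 112/297 ≈ 0.3771044.
Pooled p̂ = (293+112)/(994+297) = 405/1291 = 0.3137103.
SE = √(0.215296 × 0.00437304) = 0.0306838.
z = (0.2947686 − 0.3771044)/0.0306838 = -0.0823358/0.0306838 = -2.6834.
p-value = P(Z < -2.683) ≈ 0.0036. With α = 0.05, reject H₀.

z = -2.6834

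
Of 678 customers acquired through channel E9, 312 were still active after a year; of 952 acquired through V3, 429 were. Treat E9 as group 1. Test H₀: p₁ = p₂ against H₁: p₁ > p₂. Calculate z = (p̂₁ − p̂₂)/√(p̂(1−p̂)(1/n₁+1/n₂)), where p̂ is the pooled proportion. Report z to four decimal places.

p̂₁ = 312/678 ≈ 0.460177, p̂₂ = 429/952 ≈ 0.450630.
Pooled p̂ = (312+429)/(678+952) = 741/1630 = 0.454601.
SE = √(0.247939 × 0.00252535) = 0.025023.
z = (0.460177 − 0.450630)/0.025023 = 0.009547/0.025023 = 0.3815.
p-value = P(Z > 0.382) ≈ 0.3514.

z = 0.3815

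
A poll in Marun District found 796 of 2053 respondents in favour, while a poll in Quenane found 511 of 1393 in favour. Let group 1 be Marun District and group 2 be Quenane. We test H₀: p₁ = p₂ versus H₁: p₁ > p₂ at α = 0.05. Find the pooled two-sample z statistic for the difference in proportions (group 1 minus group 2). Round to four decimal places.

z = 1.2404

p̂₁ = 796/2053 = 0.3877253, p̂₂ = 511/1393 = 0.3668342.
Pooled p̂ = (796+511)/(2053+1393) = 1307/3446 = 0.3792803.
SE = √(0.235427 × 0.00120497) = 0.0168428.
z = (0.3877253 − 0.3668342)/0.0168428 = 0.0208911/0.0168428 = 1.2404.
p-value = P(Z > 1.240) ≈ 0.1074, so at α = 0.05 we fail to reject H₀.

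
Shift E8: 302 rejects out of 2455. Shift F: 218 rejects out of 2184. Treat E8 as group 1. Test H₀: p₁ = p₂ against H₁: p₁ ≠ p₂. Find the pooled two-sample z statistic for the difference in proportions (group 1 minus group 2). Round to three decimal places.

z = 2.500

p̂₁ = 302/2455 ≈ 0.123014, p̂₂ = 218/2184 ≈ 0.099817.
Pooled p̂ = (302+218)/(2455+2184) = 520/4639 = 0.112093.
SE = √(p̂(1−p̂)(1/n₁+1/n₂)) = √(0.112093·0.887907·0.000865207) = √(8.61126e-05) = 0.009280.
z = (0.123014 − 0.099817)/0.009280 = 0.023197/0.009280 = 2.500.
p-value = 2·P(Z > 2.500) ≈ 0.0124.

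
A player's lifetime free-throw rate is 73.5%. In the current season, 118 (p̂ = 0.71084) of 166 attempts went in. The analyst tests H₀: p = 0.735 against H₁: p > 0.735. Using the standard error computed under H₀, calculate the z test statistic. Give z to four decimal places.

p̂ = 118/166 = 0.710843.
Standard error under H₀: √(0.735×0.265/166) = 0.034254.
z = (0.710843 − 0.735)/0.034254 = -0.024157/0.034254 = -0.7052.

z = -0.7052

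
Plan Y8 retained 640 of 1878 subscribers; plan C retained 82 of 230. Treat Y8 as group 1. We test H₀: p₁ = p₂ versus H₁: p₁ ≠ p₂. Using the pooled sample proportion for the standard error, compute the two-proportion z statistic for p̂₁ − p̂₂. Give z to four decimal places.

z = -0.4746

p̂₁ = 640/1878 = 0.340788, p̂₂ = 82/230 = 0.356522.
Pooled p̂ = (640+82)/(1878+230) = 722/2108 = 0.342505.
SE = √(0.225195 × 0.00488031) = 0.033152.
z = (0.340788 − 0.356522)/0.033152 = -0.015734/0.033152 = -0.4746.
Two-sided p-value ≈ 2·Φ(−0.475) = 0.6351.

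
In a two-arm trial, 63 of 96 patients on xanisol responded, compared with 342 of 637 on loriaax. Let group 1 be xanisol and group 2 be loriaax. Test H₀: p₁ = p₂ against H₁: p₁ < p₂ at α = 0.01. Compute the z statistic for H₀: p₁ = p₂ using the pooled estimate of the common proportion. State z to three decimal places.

p̂₁ = 63/96 = 0.65625, p̂₂ = 342/637 = 0.53689.
Pooled p̂ = (63+342)/(96+637) = 405/733 = 0.55252.
SE = √(p̂(1−p̂)(1/n₁+1/n₂)) = √(0.55252·0.44748·0.0119865) = √(0.00296356) = 0.05444.
z = (0.65625 − 0.53689)/0.05444 = 0.11936/0.05444 = 2.193.
p-value = P(Z < 2.193) ≈ 0.9858; since p > α = 0.01, fail to reject H₀.

z = 2.193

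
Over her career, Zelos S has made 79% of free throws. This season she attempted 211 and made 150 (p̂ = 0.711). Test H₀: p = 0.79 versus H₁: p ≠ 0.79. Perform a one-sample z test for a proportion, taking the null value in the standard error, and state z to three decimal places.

p̂ = 150/211 = 0.71090.
Standard error under H₀: √(0.79×0.21/211) = 0.02804.
z = (0.71090 − 0.79)/0.02804 = -0.07910/0.02804 = -2.821.
p-value = 2·P(Z > 2.821) ≈ 0.0048.

z = -2.821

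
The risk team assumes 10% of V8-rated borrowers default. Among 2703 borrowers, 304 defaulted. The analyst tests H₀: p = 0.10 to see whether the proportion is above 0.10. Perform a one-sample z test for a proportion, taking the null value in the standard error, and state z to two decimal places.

p̂ = 304/2703 ≈ 0.1125.
Under H₀, SE = √(0.1·0.9/2703) = √(3.32963e-05) = 0.0058.
z = (0.1125 − 0.1)/0.0058 = 0.0125/0.0058 = 2.16.
p-value = P(Z > 2.161) ≈ 0.0154.

z = 2.16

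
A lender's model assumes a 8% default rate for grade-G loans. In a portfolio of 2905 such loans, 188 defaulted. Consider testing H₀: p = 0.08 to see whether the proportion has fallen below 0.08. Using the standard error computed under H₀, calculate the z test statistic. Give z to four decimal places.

z = -3.0365

p̂ = 188/2905 ≈ 0.0647160.
Standard error under H₀: √(0.08×0.92/2905) = 0.0050335.
z = (0.0647160 − 0.08)/0.0050335 = -0.0152840/0.0050335 = -3.0365.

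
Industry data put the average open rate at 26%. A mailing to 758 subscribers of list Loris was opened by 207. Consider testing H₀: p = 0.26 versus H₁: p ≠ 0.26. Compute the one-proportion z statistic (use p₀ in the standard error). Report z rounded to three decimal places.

p̂ = 207/758 ≈ 0.273087.
SE = √(p₀(1−p₀)/n) = √(0.1924/758) = 0.015932.
z = (0.273087 − 0.26)/0.015932 = 0.013087/0.015932 = 0.821.
Two-sided p-value ≈ 2·Φ(−0.821) = 0.4114.

z = 0.821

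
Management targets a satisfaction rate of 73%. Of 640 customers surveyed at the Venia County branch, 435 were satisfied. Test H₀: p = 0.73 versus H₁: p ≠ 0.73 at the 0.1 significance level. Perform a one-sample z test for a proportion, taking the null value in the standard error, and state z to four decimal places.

p̂ = 435/640 = 0.6796875.
Under H₀, SE = √(0.73·0.27/640) = √(0.000307969) = 0.0175490.
z = (0.6796875 − 0.73)/0.0175490 = -0.0503125/0.0175490 = -2.8670.
Two-sided p-value ≈ 2·Φ(−2.867) = 0.0041; since p < α = 0.1, reject H₀.

z = -2.8670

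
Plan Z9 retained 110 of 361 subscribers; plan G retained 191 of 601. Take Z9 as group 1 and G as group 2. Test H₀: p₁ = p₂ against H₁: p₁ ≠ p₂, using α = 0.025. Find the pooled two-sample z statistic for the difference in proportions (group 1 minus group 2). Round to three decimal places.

p̂₁ = 110/361 ≈ 0.30471, p̂₂ = 191/601 ≈ 0.31780.
Pooled p̂ = (110+191)/(361+601) = 301/962 = 0.31289.
SE = √(p̂(1−p̂)(1/n₁+1/n₂)) = √(0.31289·0.68711·0.00443398) = √(0.00095326) = 0.03087.
z = (0.30471 − 0.31780)/0.03087 = -0.01309/0.03087 = -0.424.
p-value = 2·P(Z > 0.424) ≈ 0.6715. With α = 0.025, fail to reject H₀.

z = -0.424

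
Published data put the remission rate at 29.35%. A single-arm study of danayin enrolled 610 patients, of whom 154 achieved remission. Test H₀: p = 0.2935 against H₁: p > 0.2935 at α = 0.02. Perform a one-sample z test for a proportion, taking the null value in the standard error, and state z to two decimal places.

z = -2.23

p̂ = 154/610 ≈ 0.2525.
Under H₀, SE = √(0.2935·0.7065/610) = √(0.000339931) = 0.0184.
z = (0.2525 − 0.2935)/0.0184 = -0.0410/0.0184 = -2.23.
p-value = P(Z > -2.226) ≈ 0.9870, so at α = 0.02 we fail to reject H₀.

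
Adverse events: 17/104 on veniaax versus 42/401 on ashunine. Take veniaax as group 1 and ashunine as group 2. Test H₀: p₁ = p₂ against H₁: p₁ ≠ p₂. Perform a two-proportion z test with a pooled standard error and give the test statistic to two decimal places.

p̂₁ = 17/104 ≈ 0.16346, p̂₂ = 42/401 ≈ 0.10474.
Pooled p̂ = (17+42)/(104+401) = 59/505 = 0.11683.
SE = √(0.103182 × 0.0121092) = 0.03535.
z = (0.16346 − 0.10474)/0.03535 = 0.05872/0.03535 = 1.66.

z = 1.66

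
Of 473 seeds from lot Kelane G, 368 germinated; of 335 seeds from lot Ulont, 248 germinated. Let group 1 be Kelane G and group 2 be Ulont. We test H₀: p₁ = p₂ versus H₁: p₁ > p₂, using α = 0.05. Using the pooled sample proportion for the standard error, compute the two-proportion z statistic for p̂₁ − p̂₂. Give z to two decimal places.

p̂₁ = 368/473 = 0.7780, p̂₂ = 248/335 = 0.7403.
Pooled p̂ = (368+248)/(473+335) = 616/808 = 0.7624.
SE = √(p̂(1−p̂)(1/n₁+1/n₂)) = √(0.7624·0.2376·0.00509924) = √(0.000923772) = 0.0304.
z = (0.7780 − 0.7403)/0.0304 = 0.0377/0.0304 = 1.24.
p-value = P(Z > 1.241) ≈ 0.1073. With α = 0.05, fail to reject H₀.

z = 1.24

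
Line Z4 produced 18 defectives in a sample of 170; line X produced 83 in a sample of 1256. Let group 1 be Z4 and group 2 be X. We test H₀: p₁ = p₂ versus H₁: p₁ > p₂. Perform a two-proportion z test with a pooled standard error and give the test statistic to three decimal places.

z = 1.898

p̂₁ = 18/170 = 0.105882, p̂₂ = 83/1256 = 0.066083.
Pooled p̂ = (18+83)/(170+1256) = 101/1426 = 0.070827.
SE = √(0.065811 × 0.00667853) = 0.020965.
z = (0.105882 − 0.066083)/0.020965 = 0.039799/0.020965 = 1.898.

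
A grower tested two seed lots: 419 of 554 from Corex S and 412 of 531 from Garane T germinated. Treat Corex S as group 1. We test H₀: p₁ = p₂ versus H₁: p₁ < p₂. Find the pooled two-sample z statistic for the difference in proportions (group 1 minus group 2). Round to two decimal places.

z = -0.76

p̂₁ = 419/554 = 0.7563, p̂₂ = 412/531 = 0.7759.
Pooled p̂ = (419+412)/(554+531) = 831/1085 = 0.7659.
SE = √(p̂(1−p̂)(1/n₁+1/n₂)) = √(0.7659·0.2341·0.00368829) = √(0.000661303) = 0.0257.
z = (0.7563 − 0.7759)/0.0257 = -0.0196/0.0257 = -0.76.
p-value = P(Z < -0.761) ≈ 0.2232.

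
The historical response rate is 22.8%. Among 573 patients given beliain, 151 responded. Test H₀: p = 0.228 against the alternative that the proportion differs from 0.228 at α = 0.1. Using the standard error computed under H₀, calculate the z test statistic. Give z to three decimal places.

z = 2.027

p̂ = 151/573 = 0.26353.
SE = √(p₀(1−p₀)/n) = √(0.17602/573) = 0.01753.
z = (0.26353 − 0.228)/0.01753 = 0.03553/0.01753 = 2.027.
p-value = 2·P(Z > 2.027) ≈ 0.0427, so at α = 0.1 we reject H₀.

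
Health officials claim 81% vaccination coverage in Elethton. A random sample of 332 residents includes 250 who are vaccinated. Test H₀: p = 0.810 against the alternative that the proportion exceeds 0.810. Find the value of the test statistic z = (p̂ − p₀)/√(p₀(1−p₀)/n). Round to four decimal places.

z = -2.6469

p̂ = 250/332 = 0.753012.
Standard error under H₀: √(0.81×0.19/332) = 0.021530.
z = (0.753012 − 0.81)/0.021530 = -0.056988/0.021530 = -2.6469.
p-value = P(Z > -2.647) ≈ 0.9959.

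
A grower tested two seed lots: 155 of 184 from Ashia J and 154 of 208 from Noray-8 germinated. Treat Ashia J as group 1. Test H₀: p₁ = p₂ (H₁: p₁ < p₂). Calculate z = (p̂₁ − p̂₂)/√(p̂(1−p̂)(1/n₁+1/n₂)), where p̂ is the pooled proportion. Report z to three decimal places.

z = 2.467

p̂₁ = 155/184 ≈ 0.84239, p̂₂ = 154/208 ≈ 0.74038.
Pooled p̂ = (155+154)/(184+208) = 309/392 = 0.78827.
SE = √(p̂(1−p̂)(1/n₁+1/n₂)) = √(0.78827·0.21173·0.0102425) = √(0.0017095) = 0.04135.
z = (0.84239 − 0.74038)/0.04135 = 0.10201/0.04135 = 2.467.
p-value = P(Z < 2.467) ≈ 0.9932.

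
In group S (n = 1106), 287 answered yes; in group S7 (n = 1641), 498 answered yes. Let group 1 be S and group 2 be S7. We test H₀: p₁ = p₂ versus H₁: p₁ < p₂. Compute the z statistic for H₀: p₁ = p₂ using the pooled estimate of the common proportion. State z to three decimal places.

p̂₁ = 287/1106 = 0.25949, p̂₂ = 498/1641 = 0.30347.
Pooled p̂ = (287+498)/(1106+1641) = 785/2747 = 0.28577.
SE = √(p̂(1−p̂)(1/n₁+1/n₂)) = √(0.28577·0.71423·0.00151354) = √(0.00030892) = 0.01758.
z = (0.25949 − 0.30347)/0.01758 = -0.04398/0.01758 = -2.502.

z = -2.502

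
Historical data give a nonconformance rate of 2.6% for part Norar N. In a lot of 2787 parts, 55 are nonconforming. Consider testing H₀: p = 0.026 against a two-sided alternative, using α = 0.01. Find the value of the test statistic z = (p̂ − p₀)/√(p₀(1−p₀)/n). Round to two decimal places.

z = -2.08

p̂ = 55/2787 ≈ 0.01973.
Under H₀, SE = √(0.026·0.974/2787) = √(9.08647e-06) = 0.00301.
z = (0.01973 − 0.026)/0.00301 = -0.00627/0.00301 = -2.08.
Two-sided p-value ≈ 2·Φ(−2.079) = 0.0377, so at α = 0.01 we fail to reject H₀.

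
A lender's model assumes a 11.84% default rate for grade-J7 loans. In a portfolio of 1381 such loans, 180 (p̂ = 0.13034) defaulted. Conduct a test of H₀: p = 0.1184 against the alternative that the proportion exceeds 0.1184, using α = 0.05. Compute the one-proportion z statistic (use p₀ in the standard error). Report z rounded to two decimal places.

p̂ = 180/1381 ≈ 0.1303.
Under H₀, SE = √(0.1184·0.8816/1381) = √(7.5584e-05) = 0.0087.
z = (0.1303 − 0.1184)/0.0087 = 0.0119/0.0087 = 1.37.
p-value = P(Z > 1.373) ≈ 0.0848. With α = 0.05, fail to reject H₀.

z = 1.37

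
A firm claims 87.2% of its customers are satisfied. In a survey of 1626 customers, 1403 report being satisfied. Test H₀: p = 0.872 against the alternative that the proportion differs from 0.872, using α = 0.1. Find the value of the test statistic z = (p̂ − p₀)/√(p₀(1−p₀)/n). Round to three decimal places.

z = -1.104

p̂ = 1403/1626 = 0.86285.
Under H₀, SE = √(0.872·0.128/1626) = √(6.86445e-05) = 0.00829.
z = (0.86285 − 0.872)/0.00829 = -0.00915/0.00829 = -1.104.
p-value = 2·P(Z > 1.104) ≈ 0.2696, so at α = 0.1 we fail to reject H₀.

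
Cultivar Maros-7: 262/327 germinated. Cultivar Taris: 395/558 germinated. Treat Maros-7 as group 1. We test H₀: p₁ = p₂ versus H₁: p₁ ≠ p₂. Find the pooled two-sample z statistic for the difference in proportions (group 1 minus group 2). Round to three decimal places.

z = 3.065

p̂₁ = 262/327 ≈ 0.801223, p̂₂ = 395/558 ≈ 0.707885.
Pooled p̂ = (262+395)/(327+558) = 657/885 = 0.742373.
SE = √(0.191255 × 0.00485022) = 0.030457.
z = (0.801223 − 0.707885)/0.030457 = 0.093338/0.030457 = 3.065.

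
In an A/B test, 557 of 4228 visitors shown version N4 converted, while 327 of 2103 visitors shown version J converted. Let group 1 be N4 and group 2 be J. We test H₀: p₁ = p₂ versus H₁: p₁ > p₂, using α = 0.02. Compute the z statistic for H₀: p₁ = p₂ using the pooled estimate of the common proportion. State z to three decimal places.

p̂₁ = 557/4228 ≈ 0.13174, p̂₂ = 327/2103 ≈ 0.15549.
Pooled p̂ = (557+327)/(4228+2103) = 884/6331 = 0.13963.
SE = √(p̂(1−p̂)(1/n₁+1/n₂)) = √(0.13963·0.86037·0.00071203) = √(8.55388e-05) = 0.00925.
z = (0.13174 − 0.15549)/0.00925 = -0.02375/0.00925 = -2.568.
p-value = P(Z > -2.568) ≈ 0.9949, so at α = 0.02 we fail to reject H₀.

z = -2.568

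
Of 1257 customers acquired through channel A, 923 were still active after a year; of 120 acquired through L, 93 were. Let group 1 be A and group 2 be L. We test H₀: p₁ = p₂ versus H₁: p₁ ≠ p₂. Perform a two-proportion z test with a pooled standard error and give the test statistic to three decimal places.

z = -0.969

p̂₁ = 923/1257 = 0.73429, p̂₂ = 93/120 = 0.77500.
Pooled p̂ = (923+93)/(1257+120) = 1016/1377 = 0.73784.
SE = √(p̂(1−p̂)(1/n₁+1/n₂)) = √(0.73784·0.26216·0.00912888) = √(0.00176584) = 0.04202.
z = (0.73429 − 0.77500)/0.04202 = -0.04071/0.04202 = -0.969.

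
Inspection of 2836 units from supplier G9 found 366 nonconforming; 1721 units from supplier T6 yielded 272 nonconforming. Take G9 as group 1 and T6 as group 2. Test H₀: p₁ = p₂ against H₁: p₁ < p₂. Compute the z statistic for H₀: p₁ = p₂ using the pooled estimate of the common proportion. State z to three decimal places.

z = -2.734

p̂₁ = 366/2836 = 0.129055, p̂₂ = 272/1721 = 0.158048.
Pooled p̂ = (366+272)/(2836+1721) = 638/4557 = 0.140004.
SE = √(0.120403 × 0.000933667) = 0.010603.
z = (0.129055 − 0.158048)/0.010603 = -0.028993/0.010603 = -2.734.
p-value = P(Z < -2.734) ≈ 0.0031.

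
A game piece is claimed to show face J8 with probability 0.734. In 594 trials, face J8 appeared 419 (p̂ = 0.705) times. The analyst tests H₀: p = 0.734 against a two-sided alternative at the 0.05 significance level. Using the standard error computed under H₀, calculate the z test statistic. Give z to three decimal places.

p̂ = 419/594 ≈ 0.70539.
SE = √(p₀(1−p₀)/n) = √(0.19524/594) = 0.01813.
z = (0.70539 − 0.734)/0.01813 = -0.02861/0.01813 = -1.578.
Two-sided p-value ≈ 2·Φ(−1.578) = 0.1145. With α = 0.05, fail to reject H₀.

z = -1.578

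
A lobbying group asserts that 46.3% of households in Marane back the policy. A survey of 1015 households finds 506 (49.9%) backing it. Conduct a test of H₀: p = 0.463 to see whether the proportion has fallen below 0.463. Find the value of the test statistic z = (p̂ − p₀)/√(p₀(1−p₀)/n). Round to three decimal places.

p̂ = 506/1015 ≈ 0.49852.
Under H₀, SE = √(0.463·0.537/1015) = √(0.000244957) = 0.01565.
z = (0.49852 − 0.463)/0.01565 = 0.03552/0.01565 = 2.270.
p-value = P(Z < 2.270) ≈ 0.9884.

z = 2.270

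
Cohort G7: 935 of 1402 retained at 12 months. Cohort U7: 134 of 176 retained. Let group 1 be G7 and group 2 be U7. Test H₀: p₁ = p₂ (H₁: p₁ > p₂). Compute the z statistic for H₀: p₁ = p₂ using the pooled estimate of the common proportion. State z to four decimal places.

z = -2.5269

p̂₁ = 935/1402 ≈ 0.666904, p̂₂ = 134/176 ≈ 0.761364.
Pooled p̂ = (935+134)/(1402+176) = 1069/1578 = 0.677440.
SE = √(p̂(1−p̂)(1/n₁+1/n₂)) = √(0.677440·0.322560·0.00639508) = √(0.00139742) = 0.037382.
z = (0.666904 − 0.761364)/0.037382 = -0.094460/0.037382 = -2.5269.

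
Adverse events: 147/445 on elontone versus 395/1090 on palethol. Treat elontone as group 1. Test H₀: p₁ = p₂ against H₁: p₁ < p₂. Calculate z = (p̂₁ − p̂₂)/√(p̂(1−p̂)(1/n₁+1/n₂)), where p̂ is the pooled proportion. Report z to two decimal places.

z = -1.19

p̂₁ = 147/445 ≈ 0.3303, p̂₂ = 395/1090 ≈ 0.3624.
Pooled p̂ = (147+395)/(445+1090) = 542/1535 = 0.3531.
SE = √(p̂(1−p̂)(1/n₁+1/n₂)) = √(0.3531·0.6469·0.00316462) = √(0.000722859) = 0.0269.
z = (0.3303 − 0.3624)/0.0269 = -0.0321/0.0269 = -1.19.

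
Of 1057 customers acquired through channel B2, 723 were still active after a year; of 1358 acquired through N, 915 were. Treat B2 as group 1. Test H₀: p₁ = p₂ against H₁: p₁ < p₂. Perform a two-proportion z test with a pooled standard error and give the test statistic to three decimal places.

z = 0.534

p̂₁ = 723/1057 ≈ 0.68401, p̂₂ = 915/1358 ≈ 0.67378.
Pooled p̂ = (723+915)/(1057+1358) = 1638/2415 = 0.67826.
SE = √(p̂(1−p̂)(1/n₁+1/n₂)) = √(0.67826·0.32174·0.00168245) = √(0.00036715) = 0.01916.
z = (0.68401 − 0.67378)/0.01916 = 0.01023/0.01916 = 0.534.
p-value = P(Z < 0.534) ≈ 0.7032.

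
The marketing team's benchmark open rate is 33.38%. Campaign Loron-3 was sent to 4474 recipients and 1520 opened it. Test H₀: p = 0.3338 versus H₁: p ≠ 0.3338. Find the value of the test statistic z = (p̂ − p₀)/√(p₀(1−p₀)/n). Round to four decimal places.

z = 0.8426

p̂ = 1520/4474 ≈ 0.3397407.
Under H₀, SE = √(0.3338·0.6662/4474) = √(4.97044e-05) = 0.0070501.
z = (0.3397407 − 0.3338)/0.0070501 = 0.0059407/0.0070501 = 0.8426.
p-value = 2·P(Z > 0.843) ≈ 0.3994.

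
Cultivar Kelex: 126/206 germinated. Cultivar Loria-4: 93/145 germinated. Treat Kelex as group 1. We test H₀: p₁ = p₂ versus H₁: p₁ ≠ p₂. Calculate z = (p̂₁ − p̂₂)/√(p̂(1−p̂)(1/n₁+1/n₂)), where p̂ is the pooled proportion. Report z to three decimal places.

z = -0.566

p̂₁ = 126/206 = 0.61165, p̂₂ = 93/145 = 0.64138.
Pooled p̂ = (126+93)/(206+145) = 219/351 = 0.62393.
SE = √(p̂(1−p̂)(1/n₁+1/n₂)) = √(0.62393·0.37607·0.0117509) = √(0.00275725) = 0.05251.
z = (0.61165 − 0.64138)/0.05251 = -0.02973/0.05251 = -0.566.
p-value = 2·P(Z > 0.566) ≈ 0.5713.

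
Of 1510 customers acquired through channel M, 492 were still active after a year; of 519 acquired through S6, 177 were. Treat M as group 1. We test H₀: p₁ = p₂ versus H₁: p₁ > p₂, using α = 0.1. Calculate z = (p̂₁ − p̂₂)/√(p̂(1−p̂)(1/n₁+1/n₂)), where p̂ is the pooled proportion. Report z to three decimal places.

p̂₁ = 492/1510 = 0.32583, p̂₂ = 177/519 = 0.34104.
Pooled p̂ = (492+177)/(1510+519) = 669/2029 = 0.32972.
SE = √(p̂(1−p̂)(1/n₁+1/n₂)) = √(0.32972·0.67028·0.00258903) = √(0.000572188) = 0.02392.
z = (0.32583 − 0.34104)/0.02392 = -0.01521/0.02392 = -0.636.
p-value = P(Z > -0.636) ≈ 0.7376; since p > α = 0.1, fail to reject H₀.

z = -0.636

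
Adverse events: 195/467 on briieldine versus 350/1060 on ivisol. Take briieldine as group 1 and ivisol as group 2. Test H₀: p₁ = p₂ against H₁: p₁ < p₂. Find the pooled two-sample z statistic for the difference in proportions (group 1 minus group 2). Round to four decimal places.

z = 3.2835

p̂₁ = 195/467 = 0.417559, p̂₂ = 350/1060 = 0.330189.
Pooled p̂ = (195+350)/(467+1060) = 545/1527 = 0.356909.
SE = √(0.229525 × 0.00308472) = 0.026609.
z = (0.417559 − 0.330189)/0.026609 = 0.087370/0.026609 = 3.2835.
p-value = P(Z < 3.284) ≈ 0.9995.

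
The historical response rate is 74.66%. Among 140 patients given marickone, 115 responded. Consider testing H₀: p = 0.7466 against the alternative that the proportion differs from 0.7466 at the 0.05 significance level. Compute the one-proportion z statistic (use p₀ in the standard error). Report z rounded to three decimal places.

p̂ = 115/140 = 0.82143.
Under H₀, SE = √(0.7466·0.2534/140) = √(0.00135135) = 0.03676.
z = (0.82143 − 0.7466)/0.03676 = 0.07483/0.03676 = 2.036.
p-value = 2·P(Z > 2.036) ≈ 0.0418; since p < α = 0.05, reject H₀.

z = 2.036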